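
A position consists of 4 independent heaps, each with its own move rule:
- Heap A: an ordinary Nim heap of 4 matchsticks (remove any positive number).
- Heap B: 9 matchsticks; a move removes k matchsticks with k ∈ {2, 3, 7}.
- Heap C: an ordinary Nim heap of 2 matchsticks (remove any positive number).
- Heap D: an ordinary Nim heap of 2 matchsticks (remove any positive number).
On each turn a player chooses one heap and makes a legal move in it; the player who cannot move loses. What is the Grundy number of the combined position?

6

Heap A is a plain Nim heap of size 4, so its Grundy value is 4.
Grundy values for heap B (subtraction set {2, 3, 7}):
k:     0  1  2  3  4  5  6  7  8  9
g(k):  0  0  1  1  2  0  0  1  1  2
So g(9) = 2.
Heap C is a plain Nim heap of size 2, so its Grundy value is 2.
Heap D is a plain Nim heap of size 2, so its Grundy value is 2.
The value of a disjunctive sum is the nim-sum of the parts.
Combined value = 4 ⊕ 2 ⊕ 2 ⊕ 2 = 6.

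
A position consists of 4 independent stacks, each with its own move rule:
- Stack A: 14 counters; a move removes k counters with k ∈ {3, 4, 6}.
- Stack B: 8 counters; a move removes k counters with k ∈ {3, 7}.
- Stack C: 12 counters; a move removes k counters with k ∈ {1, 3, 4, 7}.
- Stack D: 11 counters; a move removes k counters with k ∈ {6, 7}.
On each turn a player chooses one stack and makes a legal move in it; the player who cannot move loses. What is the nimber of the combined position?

0

Build the Grundy sequence for stack A with g(k) = mex{g(k−s) : s ∈ {3, 4, 6}, s ≤ k}:
k:     0  1  2  3  4  5  6  7  8  9 10 11 12 13 14
g(k):  0  0  0  1  1  1  2  2  2  0  0  0  1  1  1
So g(14) = 1.
Grundy values for stack B (subtraction set {3, 7}):
g(0) = mex{} = 0
g(1) = mex{} = 0
g(2) = mex{} = 0
g(3) = mex{0} = 1
g(4) = mex{0} = 1
g(5) = mex{0} = 1
g(6) = mex{1} = 0
g(7) = mex{0,1} = 2
g(8) = mex{0,1} = 2
So g(8) = 2.
Build the Grundy sequence for stack C with g(k) = mex{g(k−s) : s ∈ {1, 3, 4, 7}, s ≤ k}:
g(0) = mex{} = 0
g(1) = mex{0} = 1
g(2) = mex{1} = 0
g(3) = mex{0} = 1
g(4) = mex{0,1} = 2
g(5) = mex{0,1,2} = 3
g(6) = mex{0,1,3} = 2
g(7) = mex{0,1,2} = 3
g(8) = mex{1,2,3} = 0
g(9) = mex{0,2,3} = 1
g(10) = mex{1,2,3} = 0
g(11) = mex{0,2,3} = 1
g(12) = mex{0,1,3} = 2
So g(12) = 2.
For stack D, compute g(0), g(1), … with moves {6, 7}:
k:     0  1  2  3  4  5  6  7  8  9 10 11
g(k):  0  0  0  0  0  0  1  1  1  1  1  1
So g(11) = 1.
The value of a disjunctive sum is the nim-sum of the parts.
Combined value = 1 ⊕ 2 ⊕ 2 ⊕ 1 = 0.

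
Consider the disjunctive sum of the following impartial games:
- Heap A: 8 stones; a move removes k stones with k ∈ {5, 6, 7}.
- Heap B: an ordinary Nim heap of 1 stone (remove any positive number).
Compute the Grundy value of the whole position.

0

Grundy values for heap A (subtraction set {5, 6, 7}):
k:     0  1  2  3  4  5  6  7  8
g(k):  0  0  0  0  0  1  1  1  1
So g(8) = 1.
Heap B is a plain Nim heap of size 1, so its Grundy value is 1.
By the Sprague-Grundy theorem, the Grundy value of a sum of independent games is the XOR of the component values.
Combined value = 1 ⊕ 1 = 0.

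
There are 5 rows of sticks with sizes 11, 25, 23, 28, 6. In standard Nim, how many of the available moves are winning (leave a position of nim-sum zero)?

Compute the nim-sum pairwise:
11 ⊕ 25 = 18
18 ⊕ 23 = 5
5 ⊕ 28 = 25
25 ⊕ 6 = 31
The overall nim-sum is X = 31. A row of size p has a winning move iff p XOR X < p (reduce it to p XOR X).
  11: 11 XOR 31 = 20 ≥ 11 — no move.
  25: 25 XOR 31 = 6 < 25 — winning move (to 6).
  23: 23 XOR 31 = 8 < 23 — winning move (to 8).
  28: 28 XOR 31 = 3 < 28 — winning move (to 3).
  6: 6 XOR 31 = 25 ≥ 6 — no move.
That gives 3 winning moves.

3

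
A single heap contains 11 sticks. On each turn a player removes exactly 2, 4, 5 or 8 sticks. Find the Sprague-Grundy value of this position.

2

Compute g(0), g(1), … for moves {2, 4, 5, 8}:
g(0) = mex{} = 0
g(1) = mex{} = 0
g(2) = mex{0} = 1
g(3) = mex{0} = 1
g(4) = mex{0,1} = 2
g(5) = mex{0,1} = 2
g(6) = mex{0,1,2} = 3
g(7) = mex{1,2} = 0
g(8) = mex{0,1,2,3} = 4
g(9) = mex{0,2} = 1
g(10) = mex{1,2,3,4} = 0
g(11) = mex{0,1,3} = 2
So g(11) = 2.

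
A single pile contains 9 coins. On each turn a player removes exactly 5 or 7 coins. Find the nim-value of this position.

1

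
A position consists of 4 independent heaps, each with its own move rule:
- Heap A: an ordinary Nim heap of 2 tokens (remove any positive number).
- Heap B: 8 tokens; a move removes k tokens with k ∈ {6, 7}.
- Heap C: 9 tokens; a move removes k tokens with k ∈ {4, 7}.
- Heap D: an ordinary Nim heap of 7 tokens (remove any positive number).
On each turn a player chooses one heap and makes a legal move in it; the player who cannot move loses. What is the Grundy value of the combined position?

6

Heap A is a plain Nim heap of size 2, so its Grundy value is 2.
Build the Grundy sequence for heap B with g(k) = mex{g(k−s) : s ∈ {6, 7}, s ≤ k}:
k:     0  1  2  3  4  5  6  7  8
g(k):  0  0  0  0  0  0  1  1  1
So g(8) = 1.
For heap C, compute g(0), g(1), … with moves {4, 7}:
k:     0  1  2  3  4  5  6  7  8  9
g(k):  0  0  0  0  1  1  1  1  2  2
So g(9) = 2.
Heap D is a plain Nim heap of size 7, so its Grundy value is 7.
By the Sprague-Grundy theorem, the Grundy value of a sum of independent games is the XOR of the component values.
Combined value = 2 XOR 1 XOR 2 XOR 7 = 6.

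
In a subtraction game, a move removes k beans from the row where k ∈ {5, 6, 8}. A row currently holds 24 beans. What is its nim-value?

2

Compute g(0), g(1), … for moves {5, 6, 8}:
k:     0  1  2  3  4  5  6  7  8  9 10 11 12 13 14 15 16 17 18 19 20 21 22 23 24
g(k):  0  0  0  0  0  1  1  1  1  1  2  2  2  0  0  0  0  0  1  1  1  1  1  2  2
So g(24) = 2.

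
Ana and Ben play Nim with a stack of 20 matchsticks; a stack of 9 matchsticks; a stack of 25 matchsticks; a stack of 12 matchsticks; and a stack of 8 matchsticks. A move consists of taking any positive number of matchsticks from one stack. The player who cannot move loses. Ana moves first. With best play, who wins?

Ben wins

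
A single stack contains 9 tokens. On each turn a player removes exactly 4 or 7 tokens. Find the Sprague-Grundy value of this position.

2

Build the Grundy sequence with g(k) = mex{g(k−s) : s ∈ {4, 7}, s ≤ k}:
k:     0  1  2  3  4  5  6  7  8  9
g(k):  0  0  0  0  1  1  1  1  2  2
So g(9) = 2.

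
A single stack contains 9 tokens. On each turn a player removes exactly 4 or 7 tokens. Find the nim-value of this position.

Compute g(0), g(1), … for moves {4, 7}:
k:     0  1  2  3  4  5  6  7  8  9
g(k):  0  0  0  0  1  1  1  1  2  2
So g(9) = 2.

2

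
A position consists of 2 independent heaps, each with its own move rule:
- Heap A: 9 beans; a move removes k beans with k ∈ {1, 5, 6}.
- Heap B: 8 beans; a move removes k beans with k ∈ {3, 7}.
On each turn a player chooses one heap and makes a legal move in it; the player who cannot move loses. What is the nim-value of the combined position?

1

Grundy values for heap A (subtraction set {1, 5, 6}):
g(0) = mex{} = 0
g(1) = mex{0} = 1
g(2) = mex{1} = 0
g(3) = mex{0} = 1
g(4) = mex{1} = 0
g(5) = mex{0} = 1
g(6) = mex{0,1} = 2
g(7) = mex{0,1,2} = 3
g(8) = mex{0,1,3} = 2
g(9) = mex{0,1,2} = 3
So g(9) = 3.
Build the Grundy sequence for heap B with g(k) = mex{g(k−s) : s ∈ {3, 7}, s ≤ k}:
g(0) = mex{} = 0
g(1) = mex{} = 0
g(2) = mex{} = 0
g(3) = mex{0} = 1
g(4) = mex{0} = 1
g(5) = mex{0} = 1
g(6) = mex{1} = 0
g(7) = mex{0,1} = 2
g(8) = mex{0,1} = 2
So g(8) = 2.
The value of a disjunctive sum is the nim-sum of the parts.
Combined value = 3 ⊕ 2 = 1.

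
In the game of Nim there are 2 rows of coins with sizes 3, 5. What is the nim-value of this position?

Nim-sum: 3 XOR 5 = 6.

6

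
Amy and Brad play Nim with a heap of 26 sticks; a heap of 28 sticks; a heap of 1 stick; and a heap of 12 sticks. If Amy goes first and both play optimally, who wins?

Nim-sum: 26 ⊕ 28 ⊕ 1 ⊕ 12 = 11.
The nim-sum is 11 ≠ 0, so this is an N-position: the player to move can win; Amy has a winning move.

Amy wins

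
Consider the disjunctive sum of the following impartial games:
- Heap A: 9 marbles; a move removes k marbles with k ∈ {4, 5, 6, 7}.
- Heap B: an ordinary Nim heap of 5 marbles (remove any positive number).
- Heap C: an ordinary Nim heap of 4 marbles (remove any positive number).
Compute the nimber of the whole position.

3

For heap A, compute g(0), g(1), … with moves {4, 5, 6, 7}:
g(0) = mex{} = 0
g(1) = mex{} = 0
g(2) = mex{} = 0
g(3) = mex{} = 0
g(4) = mex{0} = 1
g(5) = mex{0} = 1
g(6) = mex{0} = 1
g(7) = mex{0} = 1
g(8) = mex{0,1} = 2
g(9) = mex{0,1} = 2
So g(9) = 2.
Heap B is a plain Nim heap of size 5, so its Grundy value is 5.
Heap C is a plain Nim heap of size 4, so its Grundy value is 4.
By the Sprague-Grundy theorem, the Grundy value of a sum of independent games is the XOR of the component values.
Combined value = 2 XOR 5 XOR 4 = 3.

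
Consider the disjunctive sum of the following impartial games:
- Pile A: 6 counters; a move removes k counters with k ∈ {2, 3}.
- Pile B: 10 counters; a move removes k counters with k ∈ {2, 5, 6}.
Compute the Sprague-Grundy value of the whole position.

1

For pile A, compute g(0), g(1), … with moves {2, 3}:
g(0) = mex{} = 0
g(1) = mex{} = 0
g(2) = mex{0} = 1
g(3) = mex{0} = 1
g(4) = mex{0,1} = 2
g(5) = mex{1} = 0
g(6) = mex{1,2} = 0
So g(6) = 0.
Grundy values for pile B (subtraction set {2, 5, 6}):
g(0) = mex{} = 0
g(1) = mex{} = 0
g(2) = mex{0} = 1
g(3) = mex{0} = 1
g(4) = mex{1} = 0
g(5) = mex{0,1} = 2
g(6) = mex{0} = 1
g(7) = mex{0,1,2} = 3
g(8) = mex{1} = 0
g(9) = mex{0,1,3} = 2
g(10) = mex{0,2} = 1
So g(10) = 1.
By the Sprague-Grundy theorem, the Grundy value of a sum of independent games is the XOR of the component values.
Combined value = 0 XOR 1 = 1.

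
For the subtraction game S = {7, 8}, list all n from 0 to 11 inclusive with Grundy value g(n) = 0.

0, 1, 2, 3, 4, 5, 6

Compute g(0), g(1), … for moves {7, 8}:
k:     0  1  2  3  4  5  6  7  8  9 10 11
g(k):  0  0  0  0  0  0  0  1  1  1  1  1
The P-positions (g = 0) in 0..11 are 0, 1, 2, 3, 4, 5, 6.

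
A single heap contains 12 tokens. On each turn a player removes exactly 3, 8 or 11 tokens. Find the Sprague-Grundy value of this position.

2

Build the Grundy sequence with g(k) = mex{g(k−s) : s ∈ {3, 8, 11}, s ≤ k}:
g(0) = mex{} = 0
g(1) = mex{} = 0
g(2) = mex{} = 0
g(3) = mex{0} = 1
g(4) = mex{0} = 1
g(5) = mex{0} = 1
g(6) = mex{1} = 0
g(7) = mex{1} = 0
g(8) = mex{0,1} = 2
g(9) = mex{0} = 1
g(10) = mex{0} = 1
g(11) = mex{0,1,2} = 3
g(12) = mex{0,1} = 2
So g(12) = 2.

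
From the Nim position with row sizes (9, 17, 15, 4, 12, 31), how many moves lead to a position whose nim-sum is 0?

In binary:
  01001  (9)
  10001  (17)
  01111  (15)
  00100  (4)
  01100  (12)
  11111  (31)
  -----
  00000  (0)
The nim-sum is already 0, so every move leaves a nonzero nim-sum — there are no winning moves.

0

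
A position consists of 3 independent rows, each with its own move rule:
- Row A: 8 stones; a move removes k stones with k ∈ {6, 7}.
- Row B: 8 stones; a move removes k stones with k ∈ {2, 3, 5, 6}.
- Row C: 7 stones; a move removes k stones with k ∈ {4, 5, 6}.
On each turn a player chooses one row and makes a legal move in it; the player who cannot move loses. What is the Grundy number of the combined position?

Grundy values for row A (subtraction set {6, 7}):
g(0) = mex{} = 0
g(1) = mex{} = 0
g(2) = mex{} = 0
g(3) = mex{} = 0
g(4) = mex{} = 0
g(5) = mex{} = 0
g(6) = mex{0} = 1
g(7) = mex{0} = 1
g(8) = mex{0} = 1
So g(8) = 1.
Build the Grundy sequence for row B with g(k) = mex{g(k−s) : s ∈ {2, 3, 5, 6}, s ≤ k}:
k:     0  1  2  3  4  5  6  7  8
g(k):  0  0  1  1  2  2  3  3  0
So g(8) = 0.
Build the Grundy sequence for row C with g(k) = mex{g(k−s) : s ∈ {4, 5, 6}, s ≤ k}:
k:     0  1  2  3  4  5  6  7
g(k):  0  0  0  0  1  1  1  1
So g(7) = 1.
The value of a disjunctive sum is the nim-sum of the parts.
Combined value = 1 ⊕ 0 ⊕ 1 = 0.

0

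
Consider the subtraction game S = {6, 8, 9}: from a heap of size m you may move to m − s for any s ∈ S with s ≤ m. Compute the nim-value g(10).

1

Grundy values for subtraction set {6, 8, 9}:
k:     0  1  2  3  4  5  6  7  8  9 10
g(k):  0  0  0  0  0  0  1  1  1  1  1
So g(10) = 1.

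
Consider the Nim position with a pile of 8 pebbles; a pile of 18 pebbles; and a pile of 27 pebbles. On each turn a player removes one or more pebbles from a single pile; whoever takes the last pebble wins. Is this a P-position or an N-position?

N-position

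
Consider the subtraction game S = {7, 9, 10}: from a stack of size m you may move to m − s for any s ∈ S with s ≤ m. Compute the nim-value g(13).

1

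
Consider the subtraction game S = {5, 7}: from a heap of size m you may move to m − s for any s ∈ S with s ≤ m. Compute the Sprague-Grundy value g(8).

Compute g(0), g(1), … for moves {5, 7}:
g(0) = mex{} = 0
g(1) = mex{} = 0
g(2) = mex{} = 0
g(3) = mex{} = 0
g(4) = mex{} = 0
g(5) = mex{0} = 1
g(6) = mex{0} = 1
g(7) = mex{0} = 1
g(8) = mex{0} = 1
So g(8) = 1.

1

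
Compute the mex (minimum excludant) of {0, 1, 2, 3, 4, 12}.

The values 0, 1, 2, 3, 4 are all present; 5 is the first non-negative integer missing from the set.

5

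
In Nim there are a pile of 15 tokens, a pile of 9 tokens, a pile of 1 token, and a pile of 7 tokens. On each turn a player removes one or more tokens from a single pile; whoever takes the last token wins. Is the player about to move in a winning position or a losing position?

Losing position

Nim-sum: 15 ^ 9 ^ 1 ^ 7 = 0.
The nim-sum is 0, so this is a P-position: the player to move is in a losing position under optimal play.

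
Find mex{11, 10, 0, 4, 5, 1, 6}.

2

The values 0, 1 are all present; 2 is the first non-negative integer missing from the set.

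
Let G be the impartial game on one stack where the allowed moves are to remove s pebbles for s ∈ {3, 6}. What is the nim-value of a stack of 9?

0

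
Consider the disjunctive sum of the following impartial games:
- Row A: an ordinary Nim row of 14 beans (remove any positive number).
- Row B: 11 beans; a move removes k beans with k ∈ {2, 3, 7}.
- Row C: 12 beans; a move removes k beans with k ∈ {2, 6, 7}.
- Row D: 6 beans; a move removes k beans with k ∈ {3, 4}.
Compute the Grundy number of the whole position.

14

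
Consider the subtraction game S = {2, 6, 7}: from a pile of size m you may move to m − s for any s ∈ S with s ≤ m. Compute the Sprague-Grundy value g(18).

Compute g(0), g(1), … for moves {2, 6, 7}:
k:     0  1  2  3  4  5  6  7  8  9 10 11 12 13 14 15 16 17 18
g(k):  0  0  1  1  0  0  1  1  2  0  3  1  2  0  0  1  1  0  0
So g(18) = 0.

0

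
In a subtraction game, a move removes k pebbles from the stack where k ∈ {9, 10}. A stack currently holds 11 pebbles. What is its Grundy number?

Compute g(0), g(1), … for moves {9, 10}:
k:     0  1  2  3  4  5  6  7  8  9 10 11
g(k):  0  0  0  0  0  0  0  0  0  1  1  1
So g(11) = 1.

1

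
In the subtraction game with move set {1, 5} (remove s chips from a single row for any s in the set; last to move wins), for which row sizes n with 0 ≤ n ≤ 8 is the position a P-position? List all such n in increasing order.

0, 2, 4, 6, 8

Build the Grundy sequence with g(k) = mex{g(k−s) : s ∈ {1, 5}, s ≤ k}:
g(0) = mex{} = 0
g(1) = mex{0} = 1
g(2) = mex{1} = 0
g(3) = mex{0} = 1
g(4) = mex{1} = 0
g(5) = mex{0} = 1
g(6) = mex{1} = 0
g(7) = mex{0} = 1
g(8) = mex{1} = 0
The P-positions (g = 0) in 0..8 are 0, 2, 4, 6, 8.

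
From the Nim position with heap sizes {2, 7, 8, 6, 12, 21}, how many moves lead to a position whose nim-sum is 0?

1

Nim-sum: 2 ^ 7 ^ 8 ^ 6 ^ 12 ^ 21 = 18.
The overall nim-sum is X = 18. A heap of size p has a winning move iff p XOR X < p (reduce it to p XOR X).
  2: 2 XOR 18 = 16 ≥ 2 — no move.
  7: 7 XOR 18 = 21 ≥ 7 — no move.
  8: 8 XOR 18 = 26 ≥ 8 — no move.
  6: 6 XOR 18 = 20 ≥ 6 — no move.
  12: 12 XOR 18 = 30 ≥ 12 — no move.
  21: 21 XOR 18 = 7 < 21 — winning move (to 7).
That gives 1 winning move.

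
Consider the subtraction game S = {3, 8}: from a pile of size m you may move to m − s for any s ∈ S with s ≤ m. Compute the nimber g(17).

0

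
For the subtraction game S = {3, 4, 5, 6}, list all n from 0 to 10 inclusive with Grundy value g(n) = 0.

Build the Grundy sequence with g(k) = mex{g(k−s) : s ∈ {3, 4, 5, 6}, s ≤ k}:
g(0) = mex{} = 0
g(1) = mex{} = 0
g(2) = mex{} = 0
g(3) = mex{0} = 1
g(4) = mex{0} = 1
g(5) = mex{0} = 1
g(6) = mex{0,1} = 2
g(7) = mex{0,1} = 2
g(8) = mex{0,1} = 2
g(9) = mex{1,2} = 0
g(10) = mex{1,2} = 0
The P-positions (g = 0) in 0..10 are 0, 1, 2, 9, 10.

0, 1, 2, 9, 10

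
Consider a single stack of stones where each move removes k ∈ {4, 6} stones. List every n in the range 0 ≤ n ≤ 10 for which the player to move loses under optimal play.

Compute g(0), g(1), … for moves {4, 6}:
k:     0  1  2  3  4  5  6  7  8  9 10
g(k):  0  0  0  0  1  1  1  1  2  2  0
The P-positions (g = 0) in 0..10 are 0, 1, 2, 3, 10.

0, 1, 2, 3, 10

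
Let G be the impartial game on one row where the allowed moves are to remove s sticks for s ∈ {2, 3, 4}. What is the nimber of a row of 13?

0

Grundy values for subtraction set {2, 3, 4}:
g(0) = mex{} = 0
g(1) = mex{} = 0
g(2) = mex{0} = 1
g(3) = mex{0} = 1
g(4) = mex{0,1} = 2
g(5) = mex{0,1} = 2
g(6) = mex{1,2} = 0
g(7) = mex{1,2} = 0
g(8) = mex{0,2} = 1
g(9) = mex{0,2} = 1
g(10) = mex{0,1} = 2
g(11) = mex{0,1} = 2
g(12) = mex{1,2} = 0
g(13) = mex{1,2} = 0
So g(13) = 0.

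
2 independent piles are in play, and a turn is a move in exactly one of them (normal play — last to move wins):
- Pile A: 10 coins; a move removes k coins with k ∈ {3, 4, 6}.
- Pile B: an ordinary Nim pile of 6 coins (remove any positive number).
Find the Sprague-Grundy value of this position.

6

Build the Grundy sequence for pile A with g(k) = mex{g(k−s) : s ∈ {3, 4, 6}, s ≤ k}:
k:     0  1  2  3  4  5  6  7  8  9 10
g(k):  0  0  0  1  1  1  2  2  2  0  0
So g(10) = 0.
Pile B is a plain Nim pile of size 6, so its Grundy value is 6.
The value of a disjunctive sum is the nim-sum of the parts.
Combined value = 0 ⊕ 6 = 6.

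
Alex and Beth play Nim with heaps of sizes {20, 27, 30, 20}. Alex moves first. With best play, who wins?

Alex wins

Compute the nim-sum pairwise:
20 XOR 27 = 15
15 XOR 30 = 17
17 XOR 20 = 5
The nim-sum is 5 ≠ 0, so this is an N-position: the player to move can win; Alex has a winning move.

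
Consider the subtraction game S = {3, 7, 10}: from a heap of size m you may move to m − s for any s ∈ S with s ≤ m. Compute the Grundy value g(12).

2

Compute g(0), g(1), … for moves {3, 7, 10}:
g(0) = mex{} = 0
g(1) = mex{} = 0
g(2) = mex{} = 0
g(3) = mex{0} = 1
g(4) = mex{0} = 1
g(5) = mex{0} = 1
g(6) = mex{1} = 0
g(7) = mex{0,1} = 2
g(8) = mex{0,1} = 2
g(9) = mex{0} = 1
g(10) = mex{0,1,2} = 3
g(11) = mex{0,1,2} = 3
g(12) = mex{0,1} = 2
So g(12) = 2.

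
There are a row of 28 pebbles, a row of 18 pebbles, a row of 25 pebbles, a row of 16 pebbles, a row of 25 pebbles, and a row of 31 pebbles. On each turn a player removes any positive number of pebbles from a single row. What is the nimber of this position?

Bitwise XOR of the heap sizes:
  11100  (28)
  10010  (18)
  11001  (25)
  10000  (16)
  11001  (25)
  11111  (31)
  -----
  00001  (1)

1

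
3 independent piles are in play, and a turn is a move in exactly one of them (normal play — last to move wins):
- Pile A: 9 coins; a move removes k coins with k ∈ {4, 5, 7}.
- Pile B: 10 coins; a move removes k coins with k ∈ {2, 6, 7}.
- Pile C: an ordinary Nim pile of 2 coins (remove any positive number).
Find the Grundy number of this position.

3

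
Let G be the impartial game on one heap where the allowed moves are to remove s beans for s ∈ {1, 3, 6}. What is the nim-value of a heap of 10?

1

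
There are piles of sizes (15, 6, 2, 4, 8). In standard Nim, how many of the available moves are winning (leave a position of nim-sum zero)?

3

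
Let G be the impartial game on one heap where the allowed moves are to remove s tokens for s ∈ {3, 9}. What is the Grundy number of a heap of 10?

1

Build the Grundy sequence with g(k) = mex{g(k−s) : s ∈ {3, 9}, s ≤ k}:
k:     0  1  2  3  4  5  6  7  8  9 10
g(k):  0  0  0  1  1  1  0  0  0  1  1
So g(10) = 1.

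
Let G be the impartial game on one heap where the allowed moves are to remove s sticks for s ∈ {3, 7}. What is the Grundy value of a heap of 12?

Grundy values for subtraction set {3, 7}:
k:     0  1  2  3  4  5  6  7  8  9 10 11 12
g(k):  0  0  0  1  1  1  0  2  2  1  0  0  0
So g(12) = 0.

0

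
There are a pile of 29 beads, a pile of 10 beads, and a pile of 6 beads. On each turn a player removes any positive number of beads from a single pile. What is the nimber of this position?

Nim-sum: 29 ⊕ 10 ⊕ 6 = 17.

17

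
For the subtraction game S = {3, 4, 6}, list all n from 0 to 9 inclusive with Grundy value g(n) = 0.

0, 1, 2, 9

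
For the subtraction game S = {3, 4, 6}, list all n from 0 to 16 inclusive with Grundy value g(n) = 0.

Build the Grundy sequence with g(k) = mex{g(k−s) : s ∈ {3, 4, 6}, s ≤ k}:
k:     0  1  2  3  4  5  6  7  8  9 10 11 12 13 14 15 16
g(k):  0  0  0  1  1  1  2  2  2  0  0  0  1  1  1  2  2
The P-positions (g = 0) in 0..16 are 0, 1, 2, 9, 10, 11.

0, 1, 2, 9, 10, 11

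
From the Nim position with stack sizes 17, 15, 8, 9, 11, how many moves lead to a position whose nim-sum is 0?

1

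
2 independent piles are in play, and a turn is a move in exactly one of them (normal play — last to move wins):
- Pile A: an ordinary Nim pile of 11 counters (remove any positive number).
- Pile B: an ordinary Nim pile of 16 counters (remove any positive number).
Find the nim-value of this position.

Pile A is a plain Nim pile of size 11, so its Grundy value is 11.
Pile B is a plain Nim pile of size 16, so its Grundy value is 16.
The value of a disjunctive sum is the nim-sum of the parts.
Combined value = 11 ⊕ 16 = 27.

27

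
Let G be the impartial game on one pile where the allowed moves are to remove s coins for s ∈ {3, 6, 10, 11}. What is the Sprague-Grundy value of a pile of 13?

4

Grundy values for subtraction set {3, 6, 10, 11}:
k:     0  1  2  3  4  5  6  7  8  9 10 11 12 13
g(k):  0  0  0  1  1  1  2  2  2  0  3  3  1  4
So g(13) = 4.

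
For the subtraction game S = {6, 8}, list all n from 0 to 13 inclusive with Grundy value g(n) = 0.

0, 1, 2, 3, 4, 5

Build the Grundy sequence with g(k) = mex{g(k−s) : s ∈ {6, 8}, s ≤ k}:
g(0) = mex{} = 0
g(1) = mex{} = 0
g(2) = mex{} = 0
g(3) = mex{} = 0
g(4) = mex{} = 0
g(5) = mex{} = 0
g(6) = mex{0} = 1
g(7) = mex{0} = 1
g(8) = mex{0} = 1
g(9) = mex{0} = 1
g(10) = mex{0} = 1
g(11) = mex{0} = 1
g(12) = mex{0,1} = 2
g(13) = mex{0,1} = 2
The P-positions (g = 0) in 0..13 are 0, 1, 2, 3, 4, 5.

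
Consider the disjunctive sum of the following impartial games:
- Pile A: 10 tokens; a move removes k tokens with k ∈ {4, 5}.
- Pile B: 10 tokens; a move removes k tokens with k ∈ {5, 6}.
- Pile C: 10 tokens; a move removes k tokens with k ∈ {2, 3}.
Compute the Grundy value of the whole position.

Grundy values for pile A (subtraction set {4, 5}):
k:     0  1  2  3  4  5  6  7  8  9 10
g(k):  0  0  0  0  1  1  1  1  2  0  0
So g(10) = 0.
Grundy values for pile B (subtraction set {5, 6}):
g(0) = mex{} = 0
g(1) = mex{} = 0
g(2) = mex{} = 0
g(3) = mex{} = 0
g(4) = mex{} = 0
g(5) = mex{0} = 1
g(6) = mex{0} = 1
g(7) = mex{0} = 1
g(8) = mex{0} = 1
g(9) = mex{0} = 1
g(10) = mex{0,1} = 2
So g(10) = 2.
Grundy values for pile C (subtraction set {2, 3}):
g(0) = mex{} = 0
g(1) = mex{} = 0
g(2) = mex{0} = 1
g(3) = mex{0} = 1
g(4) = mex{0,1} = 2
g(5) = mex{1} = 0
g(6) = mex{1,2} = 0
g(7) = mex{0,2} = 1
g(8) = mex{0} = 1
g(9) = mex{0,1} = 2
g(10) = mex{1} = 0
So g(10) = 0.
The value of a disjunctive sum is the nim-sum of the parts.
Combined value = 0 ⊕ 2 ⊕ 0 = 2.

2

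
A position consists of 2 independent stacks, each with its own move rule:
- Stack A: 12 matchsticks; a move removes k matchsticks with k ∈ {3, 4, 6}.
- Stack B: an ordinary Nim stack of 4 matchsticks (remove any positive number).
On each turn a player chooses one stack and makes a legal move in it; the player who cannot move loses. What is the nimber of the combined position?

5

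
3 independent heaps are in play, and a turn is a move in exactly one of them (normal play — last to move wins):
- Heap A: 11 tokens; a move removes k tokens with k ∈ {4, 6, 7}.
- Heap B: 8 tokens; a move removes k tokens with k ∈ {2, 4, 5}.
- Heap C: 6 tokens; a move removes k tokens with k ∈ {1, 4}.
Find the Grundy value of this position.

Grundy values for heap A (subtraction set {4, 6, 7}):
k:     0  1  2  3  4  5  6  7  8  9 10 11
g(k):  0  0  0  0  1  1  1  1  2  2  2  0
So g(11) = 0.
For heap B, compute g(0), g(1), … with moves {2, 4, 5}:
k:     0  1  2  3  4  5  6  7  8
g(k):  0  0  1  1  2  2  3  0  0
So g(8) = 0.
For heap C, compute g(0), g(1), … with moves {1, 4}:
k:     0  1  2  3  4  5  6
g(k):  0  1  0  1  2  0  1
So g(6) = 1.
The value of a disjunctive sum is the nim-sum of the parts.
Combined value = 0 ⊕ 0 ⊕ 1 = 1.

1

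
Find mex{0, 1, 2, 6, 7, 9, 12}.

3

The values 0, 1, 2 are all present; 3 is the first non-negative integer missing from the set.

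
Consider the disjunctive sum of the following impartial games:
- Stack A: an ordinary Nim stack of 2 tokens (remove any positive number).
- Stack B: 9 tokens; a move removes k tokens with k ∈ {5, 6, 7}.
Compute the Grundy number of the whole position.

3

Stack A is a plain Nim stack of size 2, so its Grundy value is 2.
For stack B, compute g(0), g(1), … with moves {5, 6, 7}:
k:     0  1  2  3  4  5  6  7  8  9
g(k):  0  0  0  0  0  1  1  1  1  1
So g(9) = 1.
By the Sprague-Grundy theorem, the Grundy value of a sum of independent games is the XOR of the component values.
Combined value = 2 ⊕ 1 = 3.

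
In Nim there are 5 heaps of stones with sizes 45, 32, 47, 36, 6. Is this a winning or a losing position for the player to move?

Nim-sum: 45 ^ 32 ^ 47 ^ 36 ^ 6 = 0.
The nim-sum is 0, so this is a P-position: the player to move is in a losing position under optimal play.

Losing position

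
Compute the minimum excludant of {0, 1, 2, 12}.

The values 0, 1, 2 are all present; 3 is the first non-negative integer missing from the set.

3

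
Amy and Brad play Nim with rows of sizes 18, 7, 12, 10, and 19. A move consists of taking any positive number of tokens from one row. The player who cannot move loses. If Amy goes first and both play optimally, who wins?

Write each in binary and XOR column by column:
  10010  (18)
  00111  (7)
  01100  (12)
  01010  (10)
  10011  (19)
  -----
  00000  (0)
The nim-sum is 0, so this is a P-position: the player to move is in a losing position under optimal play; Amy is about to move from it and so loses — Brad wins.

Brad wins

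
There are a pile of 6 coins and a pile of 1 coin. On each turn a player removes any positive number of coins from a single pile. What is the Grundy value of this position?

7

Compute the nim-sum pairwise:
6 XOR 1 = 7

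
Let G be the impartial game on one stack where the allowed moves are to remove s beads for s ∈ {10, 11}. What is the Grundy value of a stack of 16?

Build the Grundy sequence with g(k) = mex{g(k−s) : s ∈ {10, 11}, s ≤ k}:
k:     0  1  2  3  4  5  6  7  8  9 10 11 12 13 14 15 16
g(k):  0  0  0  0  0  0  0  0  0  0  1  1  1  1  1  1  1
So g(16) = 1.

1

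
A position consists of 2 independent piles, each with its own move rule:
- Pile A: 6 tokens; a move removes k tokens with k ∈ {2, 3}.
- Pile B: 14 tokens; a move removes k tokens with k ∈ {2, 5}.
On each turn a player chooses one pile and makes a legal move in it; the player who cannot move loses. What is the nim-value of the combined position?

Build the Grundy sequence for pile A with g(k) = mex{g(k−s) : s ∈ {2, 3}, s ≤ k}:
k:     0  1  2  3  4  5  6
g(k):  0  0  1  1  2  0  0
So g(6) = 0.
Build the Grundy sequence for pile B with g(k) = mex{g(k−s) : s ∈ {2, 5}, s ≤ k}:
k:     0  1  2  3  4  5  6  7  8  9 10 11 12 13 14
g(k):  0  0  1  1  0  2  1  0  0  1  1  0  2  1  0
So g(14) = 0.
The value of a disjunctive sum is the nim-sum of the parts.
Combined value = 0 ⊕ 0 = 0.

0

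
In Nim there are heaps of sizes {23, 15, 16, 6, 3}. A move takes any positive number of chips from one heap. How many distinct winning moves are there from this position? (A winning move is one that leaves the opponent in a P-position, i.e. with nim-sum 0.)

1

Bitwise XOR of the heap sizes:
  10111  (23)
  01111  (15)
  10000  (16)
  00110  (6)
  00011  (3)
  -----
  01101  (13)
The overall nim-sum is X = 13. A heap of size p has a winning move iff p XOR X < p (reduce it to p XOR X).
  23: 23 XOR 13 = 26 ≥ 23 — no move.
  15: 15 XOR 13 = 2 < 15 — winning move (to 2).
  16: 16 XOR 13 = 29 ≥ 16 — no move.
  6: 6 XOR 13 = 11 ≥ 6 — no move.
  3: 3 XOR 13 = 14 ≥ 3 — no move.
That gives 1 winning move.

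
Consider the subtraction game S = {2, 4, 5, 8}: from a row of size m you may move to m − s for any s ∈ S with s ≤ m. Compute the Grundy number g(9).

1

Grundy values for subtraction set {2, 4, 5, 8}:
k:     0  1  2  3  4  5  6  7  8  9
g(k):  0  0  1  1  2  2  3  0  4  1
So g(9) = 1.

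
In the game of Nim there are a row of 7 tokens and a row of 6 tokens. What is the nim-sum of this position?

In binary:
  111  (7)
  110  (6)
  ---
  001  (1)

1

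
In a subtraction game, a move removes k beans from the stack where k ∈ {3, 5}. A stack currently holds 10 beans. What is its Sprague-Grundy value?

0

Compute g(0), g(1), … for moves {3, 5}:
g(0) = mex{} = 0
g(1) = mex{} = 0
g(2) = mex{} = 0
g(3) = mex{0} = 1
g(4) = mex{0} = 1
g(5) = mex{0} = 1
g(6) = mex{0,1} = 2
g(7) = mex{0,1} = 2
g(8) = mex{1} = 0
g(9) = mex{1,2} = 0
g(10) = mex{1,2} = 0
So g(10) = 0.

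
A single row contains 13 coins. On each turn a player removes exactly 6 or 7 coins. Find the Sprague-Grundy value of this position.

Build the Grundy sequence with g(k) = mex{g(k−s) : s ∈ {6, 7}, s ≤ k}:
g(0) = mex{} = 0
g(1) = mex{} = 0
g(2) = mex{} = 0
g(3) = mex{} = 0
g(4) = mex{} = 0
g(5) = mex{} = 0
g(6) = mex{0} = 1
g(7) = mex{0} = 1
g(8) = mex{0} = 1
g(9) = mex{0} = 1
g(10) = mex{0} = 1
g(11) = mex{0} = 1
g(12) = mex{0,1} = 2
g(13) = mex{1} = 0
So g(13) = 0.

0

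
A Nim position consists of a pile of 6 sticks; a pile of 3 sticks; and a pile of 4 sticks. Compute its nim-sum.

Compute the nim-sum pairwise:
6 ^ 3 = 5
5 ^ 4 = 1

1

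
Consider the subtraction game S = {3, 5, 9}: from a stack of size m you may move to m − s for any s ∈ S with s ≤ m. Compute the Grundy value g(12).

Compute g(0), g(1), … for moves {3, 5, 9}:
g(0) = mex{} = 0
g(1) = mex{} = 0
g(2) = mex{} = 0
g(3) = mex{0} = 1
g(4) = mex{0} = 1
g(5) = mex{0} = 1
g(6) = mex{0,1} = 2
g(7) = mex{0,1} = 2
g(8) = mex{1} = 0
g(9) = mex{0,1,2} = 3
g(10) = mex{0,1,2} = 3
g(11) = mex{0,2} = 1
g(12) = mex{1,2,3} = 0
So g(12) = 0.

0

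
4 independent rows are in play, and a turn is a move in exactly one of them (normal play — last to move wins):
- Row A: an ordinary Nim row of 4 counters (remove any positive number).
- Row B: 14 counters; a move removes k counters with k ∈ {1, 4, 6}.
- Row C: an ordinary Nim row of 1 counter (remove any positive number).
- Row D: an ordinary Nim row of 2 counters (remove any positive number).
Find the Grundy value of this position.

Row A is a plain Nim row of size 4, so its Grundy value is 4.
Build the Grundy sequence for row B with g(k) = mex{g(k−s) : s ∈ {1, 4, 6}, s ≤ k}:
g(0) = mex{} = 0
g(1) = mex{0} = 1
g(2) = mex{1} = 0
g(3) = mex{0} = 1
g(4) = mex{0,1} = 2
g(5) = mex{1,2} = 0
g(6) = mex{0} = 1
g(7) = mex{1} = 0
g(8) = mex{0,2} = 1
g(9) = mex{0,1} = 2
g(10) = mex{1,2} = 0
g(11) = mex{0} = 1
g(12) = mex{1} = 0
g(13) = mex{0,2} = 1
g(14) = mex{0,1} = 2
So g(14) = 2.
Row C is a plain Nim row of size 1, so its Grundy value is 1.
Row D is a plain Nim row of size 2, so its Grundy value is 2.
The value of a disjunctive sum is the nim-sum of the parts.
Combined value = 4 XOR 2 XOR 1 XOR 2 = 5.

5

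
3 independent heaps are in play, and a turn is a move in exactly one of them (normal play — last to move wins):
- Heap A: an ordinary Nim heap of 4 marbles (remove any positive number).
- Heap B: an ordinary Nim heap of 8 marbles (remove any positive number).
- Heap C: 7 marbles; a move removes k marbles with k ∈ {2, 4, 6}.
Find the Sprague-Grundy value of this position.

Heap A is a plain Nim heap of size 4, so its Grundy value is 4.
Heap B is a plain Nim heap of size 8, so its Grundy value is 8.
Grundy values for heap C (subtraction set {2, 4, 6}):
g(0) = mex{} = 0
g(1) = mex{} = 0
g(2) = mex{0} = 1
g(3) = mex{0} = 1
g(4) = mex{0,1} = 2
g(5) = mex{0,1} = 2
g(6) = mex{0,1,2} = 3
g(7) = mex{0,1,2} = 3
So g(7) = 3.
By the Sprague-Grundy theorem, the Grundy value of a sum of independent games is the XOR of the component values.
Combined value = 4 XOR 8 XOR 3 = 15.

15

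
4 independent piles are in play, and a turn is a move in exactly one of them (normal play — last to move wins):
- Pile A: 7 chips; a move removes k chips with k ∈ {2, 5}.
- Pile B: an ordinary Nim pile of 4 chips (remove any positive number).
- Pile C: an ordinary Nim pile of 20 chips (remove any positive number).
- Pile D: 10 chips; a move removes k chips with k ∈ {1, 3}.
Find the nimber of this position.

16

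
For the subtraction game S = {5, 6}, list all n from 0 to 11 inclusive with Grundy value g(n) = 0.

0, 1, 2, 3, 4, 11

Grundy values for subtraction set {5, 6}:
g(0) = mex{} = 0
g(1) = mex{} = 0
g(2) = mex{} = 0
g(3) = mex{} = 0
g(4) = mex{} = 0
g(5) = mex{0} = 1
g(6) = mex{0} = 1
g(7) = mex{0} = 1
g(8) = mex{0} = 1
g(9) = mex{0} = 1
g(10) = mex{0,1} = 2
g(11) = mex{1} = 0
The P-positions (g = 0) in 0..11 are 0, 1, 2, 3, 4, 11.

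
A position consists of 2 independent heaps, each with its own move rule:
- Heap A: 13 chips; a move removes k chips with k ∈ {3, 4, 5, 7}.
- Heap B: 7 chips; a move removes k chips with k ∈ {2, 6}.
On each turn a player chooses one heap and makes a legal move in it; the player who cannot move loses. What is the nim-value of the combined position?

Build the Grundy sequence for heap A with g(k) = mex{g(k−s) : s ∈ {3, 4, 5, 7}, s ≤ k}:
k:     0  1  2  3  4  5  6  7  8  9 10 11 12 13
g(k):  0  0  0  1  1  1  2  2  2  3  0  0  0  1
So g(13) = 1.
For heap B, compute g(0), g(1), … with moves {2, 6}:
k:     0  1  2  3  4  5  6  7
g(k):  0  0  1  1  0  0  1  1
So g(7) = 1.
The value of a disjunctive sum is the nim-sum of the parts.
Combined value = 1 XOR 1 = 0.

0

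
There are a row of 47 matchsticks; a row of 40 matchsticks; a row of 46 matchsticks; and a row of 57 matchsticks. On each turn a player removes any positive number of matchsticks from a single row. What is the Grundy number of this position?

16

Nim-sum: 47 XOR 40 XOR 46 XOR 57 = 16.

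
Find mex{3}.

0

0 is not in the set, so the mex is 0.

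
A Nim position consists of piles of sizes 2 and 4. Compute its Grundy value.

6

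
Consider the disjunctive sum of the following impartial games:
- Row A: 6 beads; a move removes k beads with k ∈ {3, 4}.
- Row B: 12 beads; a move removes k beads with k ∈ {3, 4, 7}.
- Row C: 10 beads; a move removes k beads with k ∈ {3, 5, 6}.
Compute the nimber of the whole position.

2

Grundy values for row A (subtraction set {3, 4}):
k:     0  1  2  3  4  5  6
g(k):  0  0  0  1  1  1  2
So g(6) = 2.
For row B, compute g(0), g(1), … with moves {3, 4, 7}:
g(0) = mex{} = 0
g(1) = mex{} = 0
g(2) = mex{} = 0
g(3) = mex{0} = 1
g(4) = mex{0} = 1
g(5) = mex{0} = 1
g(6) = mex{0,1} = 2
g(7) = mex{0,1} = 2
g(8) = mex{0,1} = 2
g(9) = mex{0,1,2} = 3
g(10) = mex{1,2} = 0
g(11) = mex{1,2} = 0
g(12) = mex{1,2,3} = 0
So g(12) = 0.
Build the Grundy sequence for row C with g(k) = mex{g(k−s) : s ∈ {3, 5, 6}, s ≤ k}:
g(0) = mex{} = 0
g(1) = mex{} = 0
g(2) = mex{} = 0
g(3) = mex{0} = 1
g(4) = mex{0} = 1
g(5) = mex{0} = 1
g(6) = mex{0,1} = 2
g(7) = mex{0,1} = 2
g(8) = mex{0,1} = 2
g(9) = mex{1,2} = 0
g(10) = mex{1,2} = 0
So g(10) = 0.
The value of a disjunctive sum is the nim-sum of the parts.
Combined value = 2 XOR 0 XOR 0 = 2.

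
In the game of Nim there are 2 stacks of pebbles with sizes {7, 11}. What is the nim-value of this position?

12

Bitwise XOR of the heap sizes:
  0111  (7)
  1011  (11)
  ----
  1100  (12)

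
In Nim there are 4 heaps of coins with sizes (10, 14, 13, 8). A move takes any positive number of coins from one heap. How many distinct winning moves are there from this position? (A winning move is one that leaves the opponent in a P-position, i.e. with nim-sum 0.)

Bitwise XOR of the heap sizes:
  1010  (10)
  1110  (14)
  1101  (13)
  1000  (8)
  ----
  0001  (1)
The overall nim-sum is X = 1. A heap of size p has a winning move iff p XOR X < p (reduce it to p XOR X).
  10: 10 XOR 1 = 11 ≥ 10 — no move.
  14: 14 XOR 1 = 15 ≥ 14 — no move.
  13: 13 XOR 1 = 12 < 13 — winning move (to 12).
  8: 8 XOR 1 = 9 ≥ 8 — no move.
That gives 1 winning move.

1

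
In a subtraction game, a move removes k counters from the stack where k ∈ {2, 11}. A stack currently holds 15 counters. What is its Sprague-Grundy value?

Grundy values for subtraction set {2, 11}:
k:     0  1  2  3  4  5  6  7  8  9 10 11 12 13 14 15
g(k):  0  0  1  1  0  0  1  1  0  0  1  1  2  0  0  1
So g(15) = 1.

1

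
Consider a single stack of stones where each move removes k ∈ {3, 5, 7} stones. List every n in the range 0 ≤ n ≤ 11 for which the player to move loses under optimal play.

0, 1, 2, 10, 11

Grundy values for subtraction set {3, 5, 7}:
g(0) = mex{} = 0
g(1) = mex{} = 0
g(2) = mex{} = 0
g(3) = mex{0} = 1
g(4) = mex{0} = 1
g(5) = mex{0} = 1
g(6) = mex{0,1} = 2
g(7) = mex{0,1} = 2
g(8) = mex{0,1} = 2
g(9) = mex{0,1,2} = 3
g(10) = mex{1,2} = 0
g(11) = mex{1,2} = 0
The P-positions (g = 0) in 0..11 are 0, 1, 2, 10, 11.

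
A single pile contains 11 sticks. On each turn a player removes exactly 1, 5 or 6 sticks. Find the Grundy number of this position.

0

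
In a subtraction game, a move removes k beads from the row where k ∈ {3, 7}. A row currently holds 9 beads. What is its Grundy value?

1

Build the Grundy sequence with g(k) = mex{g(k−s) : s ∈ {3, 7}, s ≤ k}:
g(0) = mex{} = 0
g(1) = mex{} = 0
g(2) = mex{} = 0
g(3) = mex{0} = 1
g(4) = mex{0} = 1
g(5) = mex{0} = 1
g(6) = mex{1} = 0
g(7) = mex{0,1} = 2
g(8) = mex{0,1} = 2
g(9) = mex{0} = 1
So g(9) = 1.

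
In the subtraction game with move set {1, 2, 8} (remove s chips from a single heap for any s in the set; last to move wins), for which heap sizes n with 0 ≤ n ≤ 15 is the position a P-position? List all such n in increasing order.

0, 3, 6, 9, 12, 15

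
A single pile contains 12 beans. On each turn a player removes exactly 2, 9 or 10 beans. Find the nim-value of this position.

0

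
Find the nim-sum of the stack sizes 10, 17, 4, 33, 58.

4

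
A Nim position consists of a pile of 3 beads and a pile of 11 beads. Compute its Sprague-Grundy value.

Write each in binary and XOR column by column:
  0011  (3)
  1011  (11)
  ----
  1000  (8)

8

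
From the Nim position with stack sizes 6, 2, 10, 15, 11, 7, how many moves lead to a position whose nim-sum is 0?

In binary:
  0110  (6)
  0010  (2)
  1010  (10)
  1111  (15)
  1011  (11)
  0111  (7)
  ----
  1101  (13)
The overall nim-sum is X = 13. A stack of size p has a winning move iff p XOR X < p (reduce it to p XOR X).
  6: 6 XOR 13 = 11 ≥ 6 — no move.
  2: 2 XOR 13 = 15 ≥ 2 — no move.
  10: 10 XOR 13 = 7 < 10 — winning move (to 7).
  15: 15 XOR 13 = 2 < 15 — winning move (to 2).
  11: 11 XOR 13 = 6 < 11 — winning move (to 6).
  7: 7 XOR 13 = 10 ≥ 7 — no move.
That gives 3 winning moves.

3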